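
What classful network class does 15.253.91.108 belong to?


First octet: 15
Binary: 00001111
0xxxxxxx -> Class A (1-126)
Class A, default mask 255.0.0.0 (/8)


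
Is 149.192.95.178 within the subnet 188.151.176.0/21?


Subnet network: 188.151.176.0
Test IP AND mask: 149.192.88.0
No, 149.192.95.178 is not in 188.151.176.0/21


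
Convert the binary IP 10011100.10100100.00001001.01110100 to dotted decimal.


10011100 = 156
10100100 = 164
00001001 = 9
01110100 = 116
IP: 156.164.9.116


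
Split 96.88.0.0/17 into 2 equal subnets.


New prefix = 17 + 1 = 18
Each subnet has 16384 addresses
  96.88.0.0/18
  96.88.64.0/18
Subnets: 96.88.0.0/18, 96.88.64.0/18


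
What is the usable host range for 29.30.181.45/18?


Network: 29.30.128.0
Broadcast: 29.30.191.255
First usable = network + 1
Last usable = broadcast - 1
Range: 29.30.128.1 to 29.30.191.254


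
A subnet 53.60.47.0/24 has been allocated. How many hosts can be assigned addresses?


Host bits = 32 - 24 = 8
Total addresses = 2^8 = 256
Usable = total - 2 (network and broadcast)
Usable hosts: 254


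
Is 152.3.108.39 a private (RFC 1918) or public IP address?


RFC 1918 private ranges:
  10.0.0.0/8 (10.0.0.0 - 10.255.255.255)
  172.16.0.0/12 (172.16.0.0 - 172.31.255.255)
  192.168.0.0/16 (192.168.0.0 - 192.168.255.255)
Public (not in any RFC 1918 range)


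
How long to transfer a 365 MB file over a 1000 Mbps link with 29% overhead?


Effective throughput = 1000 * (1 - 29/100) = 710 Mbps
File size in Mb = 365 * 8 = 2920 Mb
Time = 2920 / 710
Time = 4.1127 seconds


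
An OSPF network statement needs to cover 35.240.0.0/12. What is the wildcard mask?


Subnet mask: 255.240.0.0
Wildcard = 255.255.255.255 - subnet mask
255 - 255 = 0
255 - 240 = 15
255 - 0 = 255
255 - 0 = 255
Wildcard: 0.15.255.255


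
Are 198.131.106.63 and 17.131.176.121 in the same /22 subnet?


Mask: 255.255.252.0
198.131.106.63 AND mask = 198.131.104.0
17.131.176.121 AND mask = 17.131.176.0
No, different subnets (198.131.104.0 vs 17.131.176.0)


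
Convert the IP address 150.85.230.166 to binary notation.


150 = 10010110
85 = 01010101
230 = 11100110
166 = 10100110
Binary: 10010110.01010101.11100110.10100110


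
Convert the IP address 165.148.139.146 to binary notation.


165 = 10100101
148 = 10010100
139 = 10001011
146 = 10010010
Binary: 10100101.10010100.10001011.10010010


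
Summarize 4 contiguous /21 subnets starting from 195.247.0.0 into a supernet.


Original prefix: /21
Number of subnets: 4 = 2^2
New prefix = 21 - 2 = 19
Supernet: 195.247.0.0/19


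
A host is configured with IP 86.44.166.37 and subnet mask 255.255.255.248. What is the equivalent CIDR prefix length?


Binary: 11111111.11111111.11111111.11111000
Count leading 1s
Prefix: /29


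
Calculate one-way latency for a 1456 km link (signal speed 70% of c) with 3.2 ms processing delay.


Speed = 0.7 * 3e5 km/s = 210000 km/s
Propagation delay = 1456 / 210000 = 0.0069 s = 6.9333 ms
Processing delay = 3.2 ms
Total one-way latency = 10.1333 ms


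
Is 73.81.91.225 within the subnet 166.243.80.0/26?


Subnet network: 166.243.80.0
Test IP AND mask: 73.81.91.192
No, 73.81.91.225 is not in 166.243.80.0/26


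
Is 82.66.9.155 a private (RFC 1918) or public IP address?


RFC 1918 private ranges:
  10.0.0.0/8 (10.0.0.0 - 10.255.255.255)
  172.16.0.0/12 (172.16.0.0 - 172.31.255.255)
  192.168.0.0/16 (192.168.0.0 - 192.168.255.255)
Public (not in any RFC 1918 range)


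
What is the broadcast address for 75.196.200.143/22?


Network: 75.196.200.0/22
Host bits = 10
Set all host bits to 1:
Broadcast: 75.196.203.255


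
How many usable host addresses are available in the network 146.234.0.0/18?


Host bits = 32 - 18 = 14
Total addresses = 2^14 = 16384
Usable = total - 2 (network and broadcast)
Usable hosts: 16382


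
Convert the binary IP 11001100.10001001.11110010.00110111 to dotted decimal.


11001100 = 204
10001001 = 137
11110010 = 242
00110111 = 55
IP: 204.137.242.55


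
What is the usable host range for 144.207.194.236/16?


Network: 144.207.0.0
Broadcast: 144.207.255.255
First usable = network + 1
Last usable = broadcast - 1
Range: 144.207.0.1 to 144.207.255.254


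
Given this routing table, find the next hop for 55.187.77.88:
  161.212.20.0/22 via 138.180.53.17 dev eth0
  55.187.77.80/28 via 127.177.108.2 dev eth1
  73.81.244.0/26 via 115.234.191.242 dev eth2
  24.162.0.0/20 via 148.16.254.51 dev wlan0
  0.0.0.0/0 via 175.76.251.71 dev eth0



Longest prefix match for 55.187.77.88:
  /22 161.212.20.0: no
  /28 55.187.77.80: MATCH
  /26 73.81.244.0: no
  /20 24.162.0.0: no
  /0 0.0.0.0: MATCH
Selected: next-hop 127.177.108.2 via eth1 (matched /28)


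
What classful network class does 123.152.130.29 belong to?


First octet: 123
Binary: 01111011
0xxxxxxx -> Class A (1-126)
Class A, default mask 255.0.0.0 (/8)


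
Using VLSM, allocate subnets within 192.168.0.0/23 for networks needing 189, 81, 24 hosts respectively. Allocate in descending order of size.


189 hosts -> /24 (254 usable): 192.168.0.0/24
81 hosts -> /25 (126 usable): 192.168.1.0/25
24 hosts -> /27 (30 usable): 192.168.1.128/27
Allocation: 192.168.0.0/24 (189 hosts, 254 usable); 192.168.1.0/25 (81 hosts, 126 usable); 192.168.1.128/27 (24 hosts, 30 usable)


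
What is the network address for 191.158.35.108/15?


IP:   10111111.10011110.00100011.01101100
Mask: 11111111.11111110.00000000.00000000
AND operation:
Net:  10111111.10011110.00000000.00000000
Network: 191.158.0.0/15


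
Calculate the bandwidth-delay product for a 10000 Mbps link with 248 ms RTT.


BDP = bandwidth * RTT
= 10000 Mbps * 248 ms
= 10000 * 1e6 * 248 / 1000 bits
= 2480000000 bits
= 310000000 bytes
= 302734.375 KB
BDP = 2480000000 bits (310000000 bytes)


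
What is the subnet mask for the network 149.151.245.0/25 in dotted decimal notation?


/25 means 25 network bits, 7 host bits
Binary: 11111111111111111111111110000000
Mask: 255.255.255.128


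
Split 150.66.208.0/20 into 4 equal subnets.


New prefix = 20 + 2 = 22
Each subnet has 1024 addresses
  150.66.208.0/22
  150.66.212.0/22
  150.66.216.0/22
  150.66.220.0/22
Subnets: 150.66.208.0/22, 150.66.212.0/22, 150.66.216.0/22, 150.66.220.0/22


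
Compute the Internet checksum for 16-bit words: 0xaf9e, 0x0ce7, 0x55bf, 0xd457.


Sum all words (with carry folding):
+ 0xaf9e = 0xaf9e
+ 0x0ce7 = 0xbc85
+ 0x55bf = 0x1245
+ 0xd457 = 0xe69c
One's complement: ~0xe69c
Checksum = 0x1963


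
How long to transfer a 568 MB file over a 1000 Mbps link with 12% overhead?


Effective throughput = 1000 * (1 - 12/100) = 880 Mbps
File size in Mb = 568 * 8 = 4544 Mb
Time = 4544 / 880
Time = 5.1636 seconds


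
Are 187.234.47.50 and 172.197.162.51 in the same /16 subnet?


Mask: 255.255.0.0
187.234.47.50 AND mask = 187.234.0.0
172.197.162.51 AND mask = 172.197.0.0
No, different subnets (187.234.0.0 vs 172.197.0.0)


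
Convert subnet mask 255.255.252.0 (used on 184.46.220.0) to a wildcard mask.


Subnet mask: 255.255.252.0
Wildcard = 255.255.255.255 - subnet mask
255 - 255 = 0
255 - 255 = 0
255 - 252 = 3
255 - 0 = 255
Wildcard: 0.0.3.255


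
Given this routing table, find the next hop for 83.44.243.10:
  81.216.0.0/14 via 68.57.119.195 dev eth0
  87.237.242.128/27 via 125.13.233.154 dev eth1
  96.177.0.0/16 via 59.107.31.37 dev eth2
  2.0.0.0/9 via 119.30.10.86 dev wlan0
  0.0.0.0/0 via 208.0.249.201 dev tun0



Longest prefix match for 83.44.243.10:
  /14 81.216.0.0: no
  /27 87.237.242.128: no
  /16 96.177.0.0: no
  /9 2.0.0.0: no
  /0 0.0.0.0: MATCH
Selected: next-hop 208.0.249.201 via tun0 (matched /0)


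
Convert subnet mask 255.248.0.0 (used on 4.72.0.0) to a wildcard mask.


Subnet mask: 255.248.0.0
Wildcard = 255.255.255.255 - subnet mask
255 - 255 = 0
255 - 248 = 7
255 - 0 = 255
255 - 0 = 255
Wildcard: 0.7.255.255


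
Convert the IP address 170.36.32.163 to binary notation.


170 = 10101010
36 = 00100100
32 = 00100000
163 = 10100011
Binary: 10101010.00100100.00100000.10100011


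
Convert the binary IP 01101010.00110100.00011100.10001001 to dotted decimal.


01101010 = 106
00110100 = 52
00011100 = 28
10001001 = 137
IP: 106.52.28.137


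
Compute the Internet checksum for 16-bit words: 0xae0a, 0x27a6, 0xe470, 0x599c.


Sum all words (with carry folding):
+ 0xae0a = 0xae0a
+ 0x27a6 = 0xd5b0
+ 0xe470 = 0xba21
+ 0x599c = 0x13be
One's complement: ~0x13be
Checksum = 0xec41


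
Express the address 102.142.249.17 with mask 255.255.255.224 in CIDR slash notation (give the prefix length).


Binary: 11111111.11111111.11111111.11100000
Count leading 1s
Prefix: /27


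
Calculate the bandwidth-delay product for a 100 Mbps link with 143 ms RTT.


BDP = bandwidth * RTT
= 100 Mbps * 143 ms
= 100 * 1e6 * 143 / 1000 bits
= 14300000 bits
= 1787500 bytes
= 1745.6055 KB
BDP = 14300000 bits (1787500 bytes)


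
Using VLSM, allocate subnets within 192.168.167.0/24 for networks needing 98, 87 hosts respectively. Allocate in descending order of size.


98 hosts -> /25 (126 usable): 192.168.167.0/25
87 hosts -> /25 (126 usable): 192.168.167.128/25
Allocation: 192.168.167.0/25 (98 hosts, 126 usable); 192.168.167.128/25 (87 hosts, 126 usable)


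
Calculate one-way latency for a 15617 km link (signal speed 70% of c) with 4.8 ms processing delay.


Speed = 0.7 * 3e5 km/s = 210000 km/s
Propagation delay = 15617 / 210000 = 0.0744 s = 74.3667 ms
Processing delay = 4.8 ms
Total one-way latency = 79.1667 ms


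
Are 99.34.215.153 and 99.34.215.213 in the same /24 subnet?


Mask: 255.255.255.0
99.34.215.153 AND mask = 99.34.215.0
99.34.215.213 AND mask = 99.34.215.0
Yes, same subnet (99.34.215.0)


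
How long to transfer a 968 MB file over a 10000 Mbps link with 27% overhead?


Effective throughput = 10000 * (1 - 27/100) = 7300 Mbps
File size in Mb = 968 * 8 = 7744 Mb
Time = 7744 / 7300
Time = 1.0608 seconds


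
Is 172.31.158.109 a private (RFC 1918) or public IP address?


RFC 1918 private ranges:
  10.0.0.0/8 (10.0.0.0 - 10.255.255.255)
  172.16.0.0/12 (172.16.0.0 - 172.31.255.255)
  192.168.0.0/16 (192.168.0.0 - 192.168.255.255)
Private (in 172.16.0.0/12)


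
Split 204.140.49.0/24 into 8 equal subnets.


New prefix = 24 + 3 = 27
Each subnet has 32 addresses
  204.140.49.0/27
  204.140.49.32/27
  204.140.49.64/27
  204.140.49.96/27
  204.140.49.128/27
  204.140.49.160/27
  204.140.49.192/27
  204.140.49.224/27
Subnets: 204.140.49.0/27, 204.140.49.32/27, 204.140.49.64/27, 204.140.49.96/27, 204.140.49.128/27, 204.140.49.160/27, 204.140.49.192/27, 204.140.49.224/27


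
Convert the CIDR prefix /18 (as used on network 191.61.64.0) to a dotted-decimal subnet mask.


/18 means 18 network bits, 14 host bits
Binary: 11111111111111111100000000000000
Mask: 255.255.192.0


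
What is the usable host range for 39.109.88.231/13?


Network: 39.104.0.0
Broadcast: 39.111.255.255
First usable = network + 1
Last usable = broadcast - 1
Range: 39.104.0.1 to 39.111.255.254


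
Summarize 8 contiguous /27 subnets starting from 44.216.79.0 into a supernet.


Original prefix: /27
Number of subnets: 8 = 2^3
New prefix = 27 - 3 = 24
Supernet: 44.216.79.0/24


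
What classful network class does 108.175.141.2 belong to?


First octet: 108
Binary: 01101100
0xxxxxxx -> Class A (1-126)
Class A, default mask 255.0.0.0 (/8)


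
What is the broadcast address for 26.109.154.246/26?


Network: 26.109.154.192/26
Host bits = 6
Set all host bits to 1:
Broadcast: 26.109.154.255


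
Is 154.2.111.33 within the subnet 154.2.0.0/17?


Subnet network: 154.2.0.0
Test IP AND mask: 154.2.0.0
Yes, 154.2.111.33 is in 154.2.0.0/17


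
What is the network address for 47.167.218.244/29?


IP:   00101111.10100111.11011010.11110100
Mask: 11111111.11111111.11111111.11111000
AND operation:
Net:  00101111.10100111.11011010.11110000
Network: 47.167.218.240/29


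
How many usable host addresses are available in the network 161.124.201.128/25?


Host bits = 32 - 25 = 7
Total addresses = 2^7 = 128
Usable = total - 2 (network and broadcast)
Usable hosts: 126


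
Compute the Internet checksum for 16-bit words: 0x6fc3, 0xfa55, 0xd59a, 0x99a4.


Sum all words (with carry folding):
+ 0x6fc3 = 0x6fc3
+ 0xfa55 = 0x6a19
+ 0xd59a = 0x3fb4
+ 0x99a4 = 0xd958
One's complement: ~0xd958
Checksum = 0x26a7


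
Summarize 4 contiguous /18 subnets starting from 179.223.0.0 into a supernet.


Original prefix: /18
Number of subnets: 4 = 2^2
New prefix = 18 - 2 = 16
Supernet: 179.223.0.0/16


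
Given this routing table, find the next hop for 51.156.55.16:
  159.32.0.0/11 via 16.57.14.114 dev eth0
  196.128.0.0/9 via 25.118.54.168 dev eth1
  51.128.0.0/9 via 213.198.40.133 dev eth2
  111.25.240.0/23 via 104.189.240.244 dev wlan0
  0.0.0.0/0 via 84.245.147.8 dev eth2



Longest prefix match for 51.156.55.16:
  /11 159.32.0.0: no
  /9 196.128.0.0: no
  /9 51.128.0.0: MATCH
  /23 111.25.240.0: no
  /0 0.0.0.0: MATCH
Selected: next-hop 213.198.40.133 via eth2 (matched /9)


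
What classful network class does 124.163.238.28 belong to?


First octet: 124
Binary: 01111100
0xxxxxxx -> Class A (1-126)
Class A, default mask 255.0.0.0 (/8)


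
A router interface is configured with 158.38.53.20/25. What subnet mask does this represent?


/25 means 25 network bits, 7 host bits
Binary: 11111111111111111111111110000000
Mask: 255.255.255.128


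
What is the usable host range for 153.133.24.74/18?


Network: 153.133.0.0
Broadcast: 153.133.63.255
First usable = network + 1
Last usable = broadcast - 1
Range: 153.133.0.1 to 153.133.63.254


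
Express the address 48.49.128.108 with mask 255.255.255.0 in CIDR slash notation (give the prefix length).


Binary: 11111111.11111111.11111111.00000000
Count leading 1s
Prefix: /24


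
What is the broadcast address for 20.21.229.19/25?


Network: 20.21.229.0/25
Host bits = 7
Set all host bits to 1:
Broadcast: 20.21.229.127


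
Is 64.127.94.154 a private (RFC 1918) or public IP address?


RFC 1918 private ranges:
  10.0.0.0/8 (10.0.0.0 - 10.255.255.255)
  172.16.0.0/12 (172.16.0.0 - 172.31.255.255)
  192.168.0.0/16 (192.168.0.0 - 192.168.255.255)
Public (not in any RFC 1918 range)


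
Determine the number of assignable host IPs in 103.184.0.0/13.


Host bits = 32 - 13 = 19
Total addresses = 2^19 = 524288
Usable = total - 2 (network and broadcast)
Usable hosts: 524286


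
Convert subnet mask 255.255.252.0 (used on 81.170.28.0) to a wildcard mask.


Subnet mask: 255.255.252.0
Wildcard = 255.255.255.255 - subnet mask
255 - 255 = 0
255 - 255 = 0
255 - 252 = 3
255 - 0 = 255
Wildcard: 0.0.3.255


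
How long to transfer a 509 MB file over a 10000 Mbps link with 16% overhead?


Effective throughput = 10000 * (1 - 16/100) = 8400 Mbps
File size in Mb = 509 * 8 = 4072 Mb
Time = 4072 / 8400
Time = 0.4848 seconds


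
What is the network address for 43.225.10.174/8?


IP:   00101011.11100001.00001010.10101110
Mask: 11111111.00000000.00000000.00000000
AND operation:
Net:  00101011.00000000.00000000.00000000
Network: 43.0.0.0/8


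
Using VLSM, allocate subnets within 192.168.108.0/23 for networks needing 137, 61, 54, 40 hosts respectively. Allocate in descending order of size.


137 hosts -> /24 (254 usable): 192.168.108.0/24
61 hosts -> /26 (62 usable): 192.168.109.0/26
54 hosts -> /26 (62 usable): 192.168.109.64/26
40 hosts -> /26 (62 usable): 192.168.109.128/26
Allocation: 192.168.108.0/24 (137 hosts, 254 usable); 192.168.109.0/26 (61 hosts, 62 usable); 192.168.109.64/26 (54 hosts, 62 usable); 192.168.109.128/26 (40 hosts, 62 usable)


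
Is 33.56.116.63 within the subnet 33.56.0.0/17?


Subnet network: 33.56.0.0
Test IP AND mask: 33.56.0.0
Yes, 33.56.116.63 is in 33.56.0.0/17


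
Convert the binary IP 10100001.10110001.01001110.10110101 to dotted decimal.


10100001 = 161
10110001 = 177
01001110 = 78
10110101 = 181
IP: 161.177.78.181


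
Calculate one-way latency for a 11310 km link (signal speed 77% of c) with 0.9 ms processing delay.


Speed = 0.77 * 3e5 km/s = 231000 km/s
Propagation delay = 11310 / 231000 = 0.049 s = 48.961 ms
Processing delay = 0.9 ms
Total one-way latency = 49.861 ms


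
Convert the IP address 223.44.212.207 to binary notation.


223 = 11011111
44 = 00101100
212 = 11010100
207 = 11001111
Binary: 11011111.00101100.11010100.11001111


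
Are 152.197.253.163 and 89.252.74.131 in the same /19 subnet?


Mask: 255.255.224.0
152.197.253.163 AND mask = 152.197.224.0
89.252.74.131 AND mask = 89.252.64.0
No, different subnets (152.197.224.0 vs 89.252.64.0)


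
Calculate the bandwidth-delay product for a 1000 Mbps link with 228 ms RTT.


BDP = bandwidth * RTT
= 1000 Mbps * 228 ms
= 1000 * 1e6 * 228 / 1000 bits
= 228000000 bits
= 28500000 bytes
= 27832.0312 KB
BDP = 228000000 bits (28500000 bytes)


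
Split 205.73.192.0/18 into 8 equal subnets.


New prefix = 18 + 3 = 21
Each subnet has 2048 addresses
  205.73.192.0/21
  205.73.200.0/21
  205.73.208.0/21
  205.73.216.0/21
  205.73.224.0/21
  205.73.232.0/21
  205.73.240.0/21
  205.73.248.0/21
Subnets: 205.73.192.0/21, 205.73.200.0/21, 205.73.208.0/21, 205.73.216.0/21, 205.73.224.0/21, 205.73.232.0/21, 205.73.240.0/21, 205.73.248.0/21


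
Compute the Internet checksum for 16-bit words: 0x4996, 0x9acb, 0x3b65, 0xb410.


Sum all words (with carry folding):
+ 0x4996 = 0x4996
+ 0x9acb = 0xe461
+ 0x3b65 = 0x1fc7
+ 0xb410 = 0xd3d7
One's complement: ~0xd3d7
Checksum = 0x2c28


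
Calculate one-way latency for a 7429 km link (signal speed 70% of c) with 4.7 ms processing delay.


Speed = 0.7 * 3e5 km/s = 210000 km/s
Propagation delay = 7429 / 210000 = 0.0354 s = 35.3762 ms
Processing delay = 4.7 ms
Total one-way latency = 40.0762 ms


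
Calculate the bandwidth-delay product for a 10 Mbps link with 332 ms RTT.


BDP = bandwidth * RTT
= 10 Mbps * 332 ms
= 10 * 1e6 * 332 / 1000 bits
= 3320000 bits
= 415000 bytes
= 405.2734 KB
BDP = 3320000 bits (415000 bytes)


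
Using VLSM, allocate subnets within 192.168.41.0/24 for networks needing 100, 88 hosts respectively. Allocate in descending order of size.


100 hosts -> /25 (126 usable): 192.168.41.0/25
88 hosts -> /25 (126 usable): 192.168.41.128/25
Allocation: 192.168.41.0/25 (100 hosts, 126 usable); 192.168.41.128/25 (88 hosts, 126 usable)


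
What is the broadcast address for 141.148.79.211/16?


Network: 141.148.0.0/16
Host bits = 16
Set all host bits to 1:
Broadcast: 141.148.255.255


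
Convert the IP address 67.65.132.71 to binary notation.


67 = 01000011
65 = 01000001
132 = 10000100
71 = 01000111
Binary: 01000011.01000001.10000100.01000111


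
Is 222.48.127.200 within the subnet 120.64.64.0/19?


Subnet network: 120.64.64.0
Test IP AND mask: 222.48.96.0
No, 222.48.127.200 is not in 120.64.64.0/19


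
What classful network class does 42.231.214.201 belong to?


First octet: 42
Binary: 00101010
0xxxxxxx -> Class A (1-126)
Class A, default mask 255.0.0.0 (/8)


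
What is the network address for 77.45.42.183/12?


IP:   01001101.00101101.00101010.10110111
Mask: 11111111.11110000.00000000.00000000
AND operation:
Net:  01001101.00100000.00000000.00000000
Network: 77.32.0.0/12


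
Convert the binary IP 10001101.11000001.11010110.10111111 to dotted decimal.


10001101 = 141
11000001 = 193
11010110 = 214
10111111 = 191
IP: 141.193.214.191


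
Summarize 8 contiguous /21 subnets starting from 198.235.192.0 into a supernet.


Original prefix: /21
Number of subnets: 8 = 2^3
New prefix = 21 - 3 = 18
Supernet: 198.235.192.0/18


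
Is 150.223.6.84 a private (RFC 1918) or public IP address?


RFC 1918 private ranges:
  10.0.0.0/8 (10.0.0.0 - 10.255.255.255)
  172.16.0.0/12 (172.16.0.0 - 172.31.255.255)
  192.168.0.0/16 (192.168.0.0 - 192.168.255.255)
Public (not in any RFC 1918 range)


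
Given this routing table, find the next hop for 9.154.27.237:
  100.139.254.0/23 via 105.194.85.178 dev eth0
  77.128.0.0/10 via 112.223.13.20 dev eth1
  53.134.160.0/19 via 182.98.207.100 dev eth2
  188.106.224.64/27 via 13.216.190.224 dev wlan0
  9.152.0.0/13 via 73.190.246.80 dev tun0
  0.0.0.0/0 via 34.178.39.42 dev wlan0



Longest prefix match for 9.154.27.237:
  /23 100.139.254.0: no
  /10 77.128.0.0: no
  /19 53.134.160.0: no
  /27 188.106.224.64: no
  /13 9.152.0.0: MATCH
  /0 0.0.0.0: MATCH
Selected: next-hop 73.190.246.80 via tun0 (matched /13)


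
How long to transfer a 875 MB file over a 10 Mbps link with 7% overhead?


Effective throughput = 10 * (1 - 7/100) = 9.3 Mbps
File size in Mb = 875 * 8 = 7000 Mb
Time = 7000 / 9.3
Time = 752.6882 seconds


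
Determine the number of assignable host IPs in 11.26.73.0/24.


Host bits = 32 - 24 = 8
Total addresses = 2^8 = 256
Usable = total - 2 (network and broadcast)
Usable hosts: 254


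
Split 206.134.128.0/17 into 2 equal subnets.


New prefix = 17 + 1 = 18
Each subnet has 16384 addresses
  206.134.128.0/18
  206.134.192.0/18
Subnets: 206.134.128.0/18, 206.134.192.0/18


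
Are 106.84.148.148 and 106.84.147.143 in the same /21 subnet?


Mask: 255.255.248.0
106.84.148.148 AND mask = 106.84.144.0
106.84.147.143 AND mask = 106.84.144.0
Yes, same subnet (106.84.144.0)


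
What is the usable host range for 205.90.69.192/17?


Network: 205.90.0.0
Broadcast: 205.90.127.255
First usable = network + 1
Last usable = broadcast - 1
Range: 205.90.0.1 to 205.90.127.254


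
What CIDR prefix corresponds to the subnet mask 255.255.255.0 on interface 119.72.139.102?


Binary: 11111111.11111111.11111111.00000000
Count leading 1s
Prefix: /24


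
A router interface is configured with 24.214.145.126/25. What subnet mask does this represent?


/25 means 25 network bits, 7 host bits
Binary: 11111111111111111111111110000000
Mask: 255.255.255.128


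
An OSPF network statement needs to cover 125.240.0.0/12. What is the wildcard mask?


Subnet mask: 255.240.0.0
Wildcard = 255.255.255.255 - subnet mask
255 - 255 = 0
255 - 240 = 15
255 - 0 = 255
255 - 0 = 255
Wildcard: 0.15.255.255


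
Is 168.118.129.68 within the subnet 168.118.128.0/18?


Subnet network: 168.118.128.0
Test IP AND mask: 168.118.128.0
Yes, 168.118.129.68 is in 168.118.128.0/18


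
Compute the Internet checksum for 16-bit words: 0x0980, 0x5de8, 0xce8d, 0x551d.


Sum all words (with carry folding):
+ 0x0980 = 0x0980
+ 0x5de8 = 0x6768
+ 0xce8d = 0x35f6
+ 0x551d = 0x8b13
One's complement: ~0x8b13
Checksum = 0x74ec


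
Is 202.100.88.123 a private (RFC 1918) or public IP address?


RFC 1918 private ranges:
  10.0.0.0/8 (10.0.0.0 - 10.255.255.255)
  172.16.0.0/12 (172.16.0.0 - 172.31.255.255)
  192.168.0.0/16 (192.168.0.0 - 192.168.255.255)
Public (not in any RFC 1918 range)


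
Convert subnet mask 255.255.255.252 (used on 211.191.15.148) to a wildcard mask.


Subnet mask: 255.255.255.252
Wildcard = 255.255.255.255 - subnet mask
255 - 255 = 0
255 - 255 = 0
255 - 255 = 0
255 - 252 = 3
Wildcard: 0.0.0.3


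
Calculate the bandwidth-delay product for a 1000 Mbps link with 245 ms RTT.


BDP = bandwidth * RTT
= 1000 Mbps * 245 ms
= 1000 * 1e6 * 245 / 1000 bits
= 245000000 bits
= 30625000 bytes
= 29907.2266 KB
BDP = 245000000 bits (30625000 bytes)


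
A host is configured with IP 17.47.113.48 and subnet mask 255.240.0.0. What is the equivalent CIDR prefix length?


Binary: 11111111.11110000.00000000.00000000
Count leading 1s
Prefix: /12


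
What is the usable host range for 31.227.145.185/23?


Network: 31.227.144.0
Broadcast: 31.227.145.255
First usable = network + 1
Last usable = broadcast - 1
Range: 31.227.144.1 to 31.227.145.254


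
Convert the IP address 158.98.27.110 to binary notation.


158 = 10011110
98 = 01100010
27 = 00011011
110 = 01101110
Binary: 10011110.01100010.00011011.01101110


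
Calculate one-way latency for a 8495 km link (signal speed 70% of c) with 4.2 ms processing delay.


Speed = 0.7 * 3e5 km/s = 210000 km/s
Propagation delay = 8495 / 210000 = 0.0405 s = 40.4524 ms
Processing delay = 4.2 ms
Total one-way latency = 44.6524 ms


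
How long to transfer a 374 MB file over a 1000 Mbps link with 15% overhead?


Effective throughput = 1000 * (1 - 15/100) = 850 Mbps
File size in Mb = 374 * 8 = 2992 Mb
Time = 2992 / 850
Time = 3.52 seconds


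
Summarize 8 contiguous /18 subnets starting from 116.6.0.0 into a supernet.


Original prefix: /18
Number of subnets: 8 = 2^3
New prefix = 18 - 3 = 15
Supernet: 116.6.0.0/15


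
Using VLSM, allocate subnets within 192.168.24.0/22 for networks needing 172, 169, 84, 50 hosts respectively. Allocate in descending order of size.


172 hosts -> /24 (254 usable): 192.168.24.0/24
169 hosts -> /24 (254 usable): 192.168.25.0/24
84 hosts -> /25 (126 usable): 192.168.26.0/25
50 hosts -> /26 (62 usable): 192.168.26.128/26
Allocation: 192.168.24.0/24 (172 hosts, 254 usable); 192.168.25.0/24 (169 hosts, 254 usable); 192.168.26.0/25 (84 hosts, 126 usable); 192.168.26.128/26 (50 hosts, 62 usable)


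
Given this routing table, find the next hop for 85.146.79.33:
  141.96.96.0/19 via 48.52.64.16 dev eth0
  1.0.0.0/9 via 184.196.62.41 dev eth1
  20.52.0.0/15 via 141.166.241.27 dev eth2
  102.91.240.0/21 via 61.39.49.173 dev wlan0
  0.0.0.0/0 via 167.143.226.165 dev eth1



Longest prefix match for 85.146.79.33:
  /19 141.96.96.0: no
  /9 1.0.0.0: no
  /15 20.52.0.0: no
  /21 102.91.240.0: no
  /0 0.0.0.0: MATCH
Selected: next-hop 167.143.226.165 via eth1 (matched /0)


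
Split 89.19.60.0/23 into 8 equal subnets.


New prefix = 23 + 3 = 26
Each subnet has 64 addresses
  89.19.60.0/26
  89.19.60.64/26
  89.19.60.128/26
  89.19.60.192/26
  89.19.61.0/26
  89.19.61.64/26
  89.19.61.128/26
  89.19.61.192/26
Subnets: 89.19.60.0/26, 89.19.60.64/26, 89.19.60.128/26, 89.19.60.192/26, 89.19.61.0/26, 89.19.61.64/26, 89.19.61.128/26, 89.19.61.192/26


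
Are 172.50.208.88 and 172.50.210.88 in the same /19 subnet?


Mask: 255.255.224.0
172.50.208.88 AND mask = 172.50.192.0
172.50.210.88 AND mask = 172.50.192.0
Yes, same subnet (172.50.192.0)


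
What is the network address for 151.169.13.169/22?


IP:   10010111.10101001.00001101.10101001
Mask: 11111111.11111111.11111100.00000000
AND operation:
Net:  10010111.10101001.00001100.00000000
Network: 151.169.12.0/22


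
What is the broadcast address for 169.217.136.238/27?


Network: 169.217.136.224/27
Host bits = 5
Set all host bits to 1:
Broadcast: 169.217.136.255


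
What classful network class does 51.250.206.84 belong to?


First octet: 51
Binary: 00110011
0xxxxxxx -> Class A (1-126)
Class A, default mask 255.0.0.0 (/8)


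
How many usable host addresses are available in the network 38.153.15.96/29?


Host bits = 32 - 29 = 3
Total addresses = 2^3 = 8
Usable = total - 2 (network and broadcast)
Usable hosts: 6


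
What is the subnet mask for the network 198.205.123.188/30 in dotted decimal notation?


/30 means 30 network bits, 2 host bits
Binary: 11111111111111111111111111111100
Mask: 255.255.255.252


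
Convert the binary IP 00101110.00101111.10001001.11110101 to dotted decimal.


00101110 = 46
00101111 = 47
10001001 = 137
11110101 = 245
IP: 46.47.137.245


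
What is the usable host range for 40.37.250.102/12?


Network: 40.32.0.0
Broadcast: 40.47.255.255
First usable = network + 1
Last usable = broadcast - 1
Range: 40.32.0.1 to 40.47.255.254


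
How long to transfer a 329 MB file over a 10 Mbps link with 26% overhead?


Effective throughput = 10 * (1 - 26/100) = 7.4 Mbps
File size in Mb = 329 * 8 = 2632 Mb
Time = 2632 / 7.4
Time = 355.6757 seconds


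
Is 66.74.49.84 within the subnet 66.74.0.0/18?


Subnet network: 66.74.0.0
Test IP AND mask: 66.74.0.0
Yes, 66.74.49.84 is in 66.74.0.0/18


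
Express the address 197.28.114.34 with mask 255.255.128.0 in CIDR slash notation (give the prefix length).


Binary: 11111111.11111111.10000000.00000000
Count leading 1s
Prefix: /17


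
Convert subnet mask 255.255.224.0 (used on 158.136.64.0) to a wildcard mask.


Subnet mask: 255.255.224.0
Wildcard = 255.255.255.255 - subnet mask
255 - 255 = 0
255 - 255 = 0
255 - 224 = 31
255 - 0 = 255
Wildcard: 0.0.31.255


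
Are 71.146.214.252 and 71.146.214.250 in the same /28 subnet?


Mask: 255.255.255.240
71.146.214.252 AND mask = 71.146.214.240
71.146.214.250 AND mask = 71.146.214.240
Yes, same subnet (71.146.214.240)


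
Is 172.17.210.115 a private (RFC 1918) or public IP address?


RFC 1918 private ranges:
  10.0.0.0/8 (10.0.0.0 - 10.255.255.255)
  172.16.0.0/12 (172.16.0.0 - 172.31.255.255)
  192.168.0.0/16 (192.168.0.0 - 192.168.255.255)
Private (in 172.16.0.0/12)


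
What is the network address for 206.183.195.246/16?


IP:   11001110.10110111.11000011.11110110
Mask: 11111111.11111111.00000000.00000000
AND operation:
Net:  11001110.10110111.00000000.00000000
Network: 206.183.0.0/16


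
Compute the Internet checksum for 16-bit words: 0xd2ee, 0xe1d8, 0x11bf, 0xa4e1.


Sum all words (with carry folding):
+ 0xd2ee = 0xd2ee
+ 0xe1d8 = 0xb4c7
+ 0x11bf = 0xc686
+ 0xa4e1 = 0x6b68
One's complement: ~0x6b68
Checksum = 0x9497


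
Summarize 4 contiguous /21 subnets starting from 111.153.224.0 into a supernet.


Original prefix: /21
Number of subnets: 4 = 2^2
New prefix = 21 - 2 = 19
Supernet: 111.153.224.0/19


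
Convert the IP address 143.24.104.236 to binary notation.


143 = 10001111
24 = 00011000
104 = 01101000
236 = 11101100
Binary: 10001111.00011000.01101000.11101100


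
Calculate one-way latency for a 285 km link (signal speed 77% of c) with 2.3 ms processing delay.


Speed = 0.77 * 3e5 km/s = 231000 km/s
Propagation delay = 285 / 231000 = 0.0012 s = 1.2338 ms
Processing delay = 2.3 ms
Total one-way latency = 3.5338 ms


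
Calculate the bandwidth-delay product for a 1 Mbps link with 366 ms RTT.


BDP = bandwidth * RTT
= 1 Mbps * 366 ms
= 1 * 1e6 * 366 / 1000 bits
= 366000 bits
= 45750 bytes
= 44.6777 KB
BDP = 366000 bits (45750 bytes)


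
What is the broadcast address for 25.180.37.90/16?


Network: 25.180.0.0/16
Host bits = 16
Set all host bits to 1:
Broadcast: 25.180.255.255


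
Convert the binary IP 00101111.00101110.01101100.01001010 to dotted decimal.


00101111 = 47
00101110 = 46
01101100 = 108
01001010 = 74
IP: 47.46.108.74


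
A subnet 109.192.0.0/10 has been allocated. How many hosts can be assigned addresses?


Host bits = 32 - 10 = 22
Total addresses = 2^22 = 4194304
Usable = total - 2 (network and broadcast)
Usable hosts: 4194302


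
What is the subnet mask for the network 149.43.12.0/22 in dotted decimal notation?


/22 means 22 network bits, 10 host bits
Binary: 11111111111111111111110000000000
Mask: 255.255.252.0


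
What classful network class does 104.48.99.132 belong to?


First octet: 104
Binary: 01101000
0xxxxxxx -> Class A (1-126)
Class A, default mask 255.0.0.0 (/8)


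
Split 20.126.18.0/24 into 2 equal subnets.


New prefix = 24 + 1 = 25
Each subnet has 128 addresses
  20.126.18.0/25
  20.126.18.128/25
Subnets: 20.126.18.0/25, 20.126.18.128/25


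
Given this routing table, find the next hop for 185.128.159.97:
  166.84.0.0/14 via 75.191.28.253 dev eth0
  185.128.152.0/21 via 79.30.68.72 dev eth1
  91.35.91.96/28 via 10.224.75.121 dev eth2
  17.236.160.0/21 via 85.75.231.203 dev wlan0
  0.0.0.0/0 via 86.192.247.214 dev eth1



Longest prefix match for 185.128.159.97:
  /14 166.84.0.0: no
  /21 185.128.152.0: MATCH
  /28 91.35.91.96: no
  /21 17.236.160.0: no
  /0 0.0.0.0: MATCH
Selected: next-hop 79.30.68.72 via eth1 (matched /21)


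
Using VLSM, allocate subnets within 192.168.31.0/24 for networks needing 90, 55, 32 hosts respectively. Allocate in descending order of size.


90 hosts -> /25 (126 usable): 192.168.31.0/25
55 hosts -> /26 (62 usable): 192.168.31.128/26
32 hosts -> /26 (62 usable): 192.168.31.192/26
Allocation: 192.168.31.0/25 (90 hosts, 126 usable); 192.168.31.128/26 (55 hosts, 62 usable); 192.168.31.192/26 (32 hosts, 62 usable)


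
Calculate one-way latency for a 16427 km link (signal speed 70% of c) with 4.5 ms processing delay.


Speed = 0.7 * 3e5 km/s = 210000 km/s
Propagation delay = 16427 / 210000 = 0.0782 s = 78.2238 ms
Processing delay = 4.5 ms
Total one-way latency = 82.7238 ms


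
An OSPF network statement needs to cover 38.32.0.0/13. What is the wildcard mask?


Subnet mask: 255.248.0.0
Wildcard = 255.255.255.255 - subnet mask
255 - 255 = 0
255 - 248 = 7
255 - 0 = 255
255 - 0 = 255
Wildcard: 0.7.255.255


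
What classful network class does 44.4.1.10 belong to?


First octet: 44
Binary: 00101100
0xxxxxxx -> Class A (1-126)
Class A, default mask 255.0.0.0 (/8)


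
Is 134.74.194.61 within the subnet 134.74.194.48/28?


Subnet network: 134.74.194.48
Test IP AND mask: 134.74.194.48
Yes, 134.74.194.61 is in 134.74.194.48/28


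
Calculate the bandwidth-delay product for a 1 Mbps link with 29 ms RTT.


BDP = bandwidth * RTT
= 1 Mbps * 29 ms
= 1 * 1e6 * 29 / 1000 bits
= 29000 bits
= 3625 bytes
= 3.54 KB
BDP = 29000 bits (3625 bytes)


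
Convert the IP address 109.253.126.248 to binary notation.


109 = 01101101
253 = 11111101
126 = 01111110
248 = 11111000
Binary: 01101101.11111101.01111110.11111000


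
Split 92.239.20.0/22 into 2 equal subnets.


New prefix = 22 + 1 = 23
Each subnet has 512 addresses
  92.239.20.0/23
  92.239.22.0/23
Subnets: 92.239.20.0/23, 92.239.22.0/23


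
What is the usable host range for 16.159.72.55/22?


Network: 16.159.72.0
Broadcast: 16.159.75.255
First usable = network + 1
Last usable = broadcast - 1
Range: 16.159.72.1 to 16.159.75.254


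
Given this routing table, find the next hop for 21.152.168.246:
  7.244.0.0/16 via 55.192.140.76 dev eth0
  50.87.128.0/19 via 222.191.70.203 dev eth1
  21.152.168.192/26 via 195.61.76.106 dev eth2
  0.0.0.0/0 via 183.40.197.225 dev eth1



Longest prefix match for 21.152.168.246:
  /16 7.244.0.0: no
  /19 50.87.128.0: no
  /26 21.152.168.192: MATCH
  /0 0.0.0.0: MATCH
Selected: next-hop 195.61.76.106 via eth2 (matched /26)


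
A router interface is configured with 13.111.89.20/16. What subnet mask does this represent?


/16 means 16 network bits, 16 host bits
Binary: 11111111111111110000000000000000
Mask: 255.255.0.0


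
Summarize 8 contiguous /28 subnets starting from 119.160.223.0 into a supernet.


Original prefix: /28
Number of subnets: 8 = 2^3
New prefix = 28 - 3 = 25
Supernet: 119.160.223.0/25


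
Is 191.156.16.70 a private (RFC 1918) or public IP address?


RFC 1918 private ranges:
  10.0.0.0/8 (10.0.0.0 - 10.255.255.255)
  172.16.0.0/12 (172.16.0.0 - 172.31.255.255)
  192.168.0.0/16 (192.168.0.0 - 192.168.255.255)
Public (not in any RFC 1918 range)


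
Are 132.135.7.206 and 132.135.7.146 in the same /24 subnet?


Mask: 255.255.255.0
132.135.7.206 AND mask = 132.135.7.0
132.135.7.146 AND mask = 132.135.7.0
Yes, same subnet (132.135.7.0)


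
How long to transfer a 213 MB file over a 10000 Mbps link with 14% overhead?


Effective throughput = 10000 * (1 - 14/100) = 8600 Mbps
File size in Mb = 213 * 8 = 1704 Mb
Time = 1704 / 8600
Time = 0.1981 seconds


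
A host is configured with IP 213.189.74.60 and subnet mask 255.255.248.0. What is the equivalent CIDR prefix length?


Binary: 11111111.11111111.11111000.00000000
Count leading 1s
Prefix: /21


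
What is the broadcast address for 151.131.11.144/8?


Network: 151.0.0.0/8
Host bits = 24
Set all host bits to 1:
Broadcast: 151.255.255.255


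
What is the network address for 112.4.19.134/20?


IP:   01110000.00000100.00010011.10000110
Mask: 11111111.11111111.11110000.00000000
AND operation:
Net:  01110000.00000100.00010000.00000000
Network: 112.4.16.0/20


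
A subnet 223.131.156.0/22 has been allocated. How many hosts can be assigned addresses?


Host bits = 32 - 22 = 10
Total addresses = 2^10 = 1024
Usable = total - 2 (network and broadcast)
Usable hosts: 1022


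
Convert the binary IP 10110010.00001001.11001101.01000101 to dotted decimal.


10110010 = 178
00001001 = 9
11001101 = 205
01000101 = 69
IP: 178.9.205.69


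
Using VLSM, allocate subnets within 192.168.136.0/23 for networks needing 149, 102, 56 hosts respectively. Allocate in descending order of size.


149 hosts -> /24 (254 usable): 192.168.136.0/24
102 hosts -> /25 (126 usable): 192.168.137.0/25
56 hosts -> /26 (62 usable): 192.168.137.128/26
Allocation: 192.168.136.0/24 (149 hosts, 254 usable); 192.168.137.0/25 (102 hosts, 126 usable); 192.168.137.128/26 (56 hosts, 62 usable)


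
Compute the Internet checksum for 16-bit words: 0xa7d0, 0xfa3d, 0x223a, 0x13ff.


Sum all words (with carry folding):
+ 0xa7d0 = 0xa7d0
+ 0xfa3d = 0xa20e
+ 0x223a = 0xc448
+ 0x13ff = 0xd847
One's complement: ~0xd847
Checksum = 0x27b8


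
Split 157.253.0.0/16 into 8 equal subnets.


New prefix = 16 + 3 = 19
Each subnet has 8192 addresses
  157.253.0.0/19
  157.253.32.0/19
  157.253.64.0/19
  157.253.96.0/19
  157.253.128.0/19
  157.253.160.0/19
  157.253.192.0/19
  157.253.224.0/19
Subnets: 157.253.0.0/19, 157.253.32.0/19, 157.253.64.0/19, 157.253.96.0/19, 157.253.128.0/19, 157.253.160.0/19, 157.253.192.0/19, 157.253.224.0/19


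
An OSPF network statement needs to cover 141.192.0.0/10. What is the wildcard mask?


Subnet mask: 255.192.0.0
Wildcard = 255.255.255.255 - subnet mask
255 - 255 = 0
255 - 192 = 63
255 - 0 = 255
255 - 0 = 255
Wildcard: 0.63.255.255


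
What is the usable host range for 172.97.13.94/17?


Network: 172.97.0.0
Broadcast: 172.97.127.255
First usable = network + 1
Last usable = broadcast - 1
Range: 172.97.0.1 to 172.97.127.254


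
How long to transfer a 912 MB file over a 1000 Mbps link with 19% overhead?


Effective throughput = 1000 * (1 - 19/100) = 810 Mbps
File size in Mb = 912 * 8 = 7296 Mb
Time = 7296 / 810
Time = 9.0074 seconds


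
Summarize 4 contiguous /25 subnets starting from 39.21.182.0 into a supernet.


Original prefix: /25
Number of subnets: 4 = 2^2
New prefix = 25 - 2 = 23
Supernet: 39.21.182.0/23


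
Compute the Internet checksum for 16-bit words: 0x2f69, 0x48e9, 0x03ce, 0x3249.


Sum all words (with carry folding):
+ 0x2f69 = 0x2f69
+ 0x48e9 = 0x7852
+ 0x03ce = 0x7c20
+ 0x3249 = 0xae69
One's complement: ~0xae69
Checksum = 0x5196


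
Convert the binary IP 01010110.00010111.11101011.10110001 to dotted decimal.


01010110 = 86
00010111 = 23
11101011 = 235
10110001 = 177
IP: 86.23.235.177


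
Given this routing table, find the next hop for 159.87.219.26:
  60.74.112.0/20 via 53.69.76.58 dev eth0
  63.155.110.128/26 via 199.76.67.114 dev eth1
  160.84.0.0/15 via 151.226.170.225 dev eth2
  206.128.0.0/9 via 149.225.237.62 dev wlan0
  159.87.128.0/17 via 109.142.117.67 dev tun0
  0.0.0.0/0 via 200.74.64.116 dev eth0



Longest prefix match for 159.87.219.26:
  /20 60.74.112.0: no
  /26 63.155.110.128: no
  /15 160.84.0.0: no
  /9 206.128.0.0: no
  /17 159.87.128.0: MATCH
  /0 0.0.0.0: MATCH
Selected: next-hop 109.142.117.67 via tun0 (matched /17)


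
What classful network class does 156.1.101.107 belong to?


First octet: 156
Binary: 10011100
10xxxxxx -> Class B (128-191)
Class B, default mask 255.255.0.0 (/16)


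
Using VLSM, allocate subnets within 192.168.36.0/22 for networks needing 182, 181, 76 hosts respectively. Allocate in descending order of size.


182 hosts -> /24 (254 usable): 192.168.36.0/24
181 hosts -> /24 (254 usable): 192.168.37.0/24
76 hosts -> /25 (126 usable): 192.168.38.0/25
Allocation: 192.168.36.0/24 (182 hosts, 254 usable); 192.168.37.0/24 (181 hosts, 254 usable); 192.168.38.0/25 (76 hosts, 126 usable)


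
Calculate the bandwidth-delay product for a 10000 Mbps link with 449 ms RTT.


BDP = bandwidth * RTT
= 10000 Mbps * 449 ms
= 10000 * 1e6 * 449 / 1000 bits
= 4490000000 bits
= 561250000 bytes
= 548095.7031 KB
BDP = 4490000000 bits (561250000 bytes)
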